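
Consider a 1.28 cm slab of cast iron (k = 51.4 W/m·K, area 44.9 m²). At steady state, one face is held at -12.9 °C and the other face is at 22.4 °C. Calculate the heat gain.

Q = kA·ΔT/L = 51.4 × 44.9 × |-12.9 °C − 22.4 °C| / 0.0128 = 6.36×10^6 W

Q = 6360 kW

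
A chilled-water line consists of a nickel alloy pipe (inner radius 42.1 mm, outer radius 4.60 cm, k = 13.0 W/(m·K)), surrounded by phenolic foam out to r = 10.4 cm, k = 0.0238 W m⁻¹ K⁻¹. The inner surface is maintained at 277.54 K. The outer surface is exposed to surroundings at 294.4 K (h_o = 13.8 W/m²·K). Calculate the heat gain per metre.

Q' = 3.03 W/m

Resistance network (inner→outer):
  R'_nickel alloy = ln(0.0460/0.0421)/(2πk) = 0.08859/(2π·13.0) = 0.001085 m·K/W
  R'_phenolic foam = ln(0.104/0.0460)/(2πk) = 0.8157/(2π·0.0238) = 5.455 m·K/W
  R'_conv,out = 1/(2πr h) = 1/(2π·0.104·13.8) = 0.1109 m·K/W
ΣR = 0.001085 + 5.455 + 0.1109 = 5.567 m·K/W
Q' = ΔT/ΣR = (277.54 K − 294.4 K)/5.567 = -3.03 W/m
(Negative Q' ⇒ heat flows inward; heat gain = 3.03 W/m.)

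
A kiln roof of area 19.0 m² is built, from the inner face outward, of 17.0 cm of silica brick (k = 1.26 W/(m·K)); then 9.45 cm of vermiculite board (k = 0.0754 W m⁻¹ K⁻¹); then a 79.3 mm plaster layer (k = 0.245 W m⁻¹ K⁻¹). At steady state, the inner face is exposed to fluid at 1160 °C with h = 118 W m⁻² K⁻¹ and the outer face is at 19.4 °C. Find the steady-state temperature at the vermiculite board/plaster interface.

T = 234 °C

Series thermal resistances, inner to outer:
  R_conv,in = 1/(hA) = 1/(118·19.0) = 4.460×10^-4 K/W
  R_silica brick = L/(kA) = 0.170/(1.26·19.0) = 0.007101 K/W
  R_vermiculite board = L/(kA) = 0.0945/(0.0754·19.0) = 0.06596 K/W
  R_plaster = L/(kA) = 0.0793/(0.245·19.0) = 0.01704 K/W
ΣR = 4.460×10^-4 + 0.007101 + 0.06596 + 0.01704 = 0.09055 K/W
Q = ΔT/ΣR = (1160 °C − 19.4 °C)/0.09055 = 12600 W
From the inner boundary to the vermiculite board/plaster interface, ΣR_partial = 0.07351 K/W.
T_interface = T_in − Q·ΣR_partial = 1160 °C − (12600)(0.07351) = 234 °C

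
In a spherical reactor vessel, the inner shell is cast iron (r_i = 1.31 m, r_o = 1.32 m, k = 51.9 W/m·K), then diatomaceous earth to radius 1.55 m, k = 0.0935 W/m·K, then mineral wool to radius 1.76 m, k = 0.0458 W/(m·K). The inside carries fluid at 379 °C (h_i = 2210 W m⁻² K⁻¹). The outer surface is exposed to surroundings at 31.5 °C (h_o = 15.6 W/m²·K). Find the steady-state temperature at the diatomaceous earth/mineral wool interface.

Treat each layer as a resistance in series:
  R_conv,in = 1/(4πr²h) = 1/(4π·1.31²·2210) = 2.098×10^-5 K/W
  R_cast iron = (1/1.31 − 1/1.32)/(4πk) = 0.005783/(4π·51.9) = 8.867×10^-6 K/W
  R_diatomaceous earth = (1/1.32 − 1/1.55)/(4πk) = 0.1124/(4π·0.0935) = 0.09568 K/W
  R_mineral wool = (1/1.55 − 1/1.76)/(4πk) = 0.07698/(4π·0.0458) = 0.1338 K/W
  R_conv,out = 1/(4πr²h) = 1/(4π·1.76²·15.6) = 0.001647 K/W
ΣR = 2.098×10^-5 + 8.867×10^-6 + 0.09568 + 0.1338 + 0.001647 = 0.2312 K/W
Q = ΔT/ΣR = (379 °C − 31.5 °C)/0.2312 = 1503 W
From the inner boundary to the diatomaceous earth/mineral wool interface, ΣR_partial = 0.09571 K/W.
T_interface = T_in − Q·ΣR_partial = 379 °C − (1503)(0.09571) = 235 °C

T = 235 °C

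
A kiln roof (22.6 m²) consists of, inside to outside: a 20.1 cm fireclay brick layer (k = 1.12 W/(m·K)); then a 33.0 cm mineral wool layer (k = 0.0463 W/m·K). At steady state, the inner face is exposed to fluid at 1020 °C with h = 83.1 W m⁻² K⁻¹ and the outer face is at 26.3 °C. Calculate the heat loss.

Q = 3.07 kW

Series thermal resistances, inner to outer:
  R_conv,in = 1/(hA) = 1/(83.1·22.6) = 5.325×10^-4 K/W
  R_fireclay brick = L/(kA) = 0.201/(1.12·22.6) = 0.007941 K/W
  R_mineral wool = L/(kA) = 0.330/(0.0463·22.6) = 0.3154 K/W
ΣR = 5.325×10^-4 + 0.007941 + 0.3154 = 0.3239 K/W
Q = ΔT/ΣR = (1020 °C − 26.3 °C)/0.3239 = 3070 W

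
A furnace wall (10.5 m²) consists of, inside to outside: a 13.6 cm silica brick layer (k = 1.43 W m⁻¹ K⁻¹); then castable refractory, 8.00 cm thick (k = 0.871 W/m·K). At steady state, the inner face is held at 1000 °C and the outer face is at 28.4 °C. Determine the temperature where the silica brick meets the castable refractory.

Resistance network (inner→outer):
  R_silica brick = L/(kA) = 0.136/(1.43·10.5) = 0.009058 K/W
  R_castable refractory = L/(kA) = 0.0800/(0.871·10.5) = 0.008747 K/W
ΣR = 0.009058 + 0.008747 = 0.01781 K/W
Q = ΔT/ΣR = (1000 °C − 28.4 °C)/0.01781 = 54550 W
From the inner boundary to the silica brick/castable refractory interface, ΣR_partial = 0.009058 K/W.
T_interface = T_in − Q·ΣR_partial = 1000 °C − (54550)(0.009058) = 506 °C

T = 506 °C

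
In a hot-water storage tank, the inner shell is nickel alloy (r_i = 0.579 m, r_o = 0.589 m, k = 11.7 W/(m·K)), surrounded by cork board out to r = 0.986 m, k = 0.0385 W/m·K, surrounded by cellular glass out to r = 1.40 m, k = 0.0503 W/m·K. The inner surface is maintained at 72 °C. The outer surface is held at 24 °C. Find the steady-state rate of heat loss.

Q = 25.4 W

Resistance network (inner→outer):
  R_nickel alloy = (1/0.579 − 1/0.589)/(4πk) = 0.02932/(4π·11.7) = 1.994×10^-4 K/W
  R_cork board = (1/0.589 − 1/0.986)/(4πk) = 0.6836/(4π·0.0385) = 1.413 K/W
  R_cellular glass = (1/0.986 − 1/1.40)/(4πk) = 0.2999/(4π·0.0503) = 0.4745 K/W
ΣR = 1.994×10^-4 + 1.413 + 0.4745 = 1.888 K/W
Q = ΔT/ΣR = (72 °C − 24 °C)/1.888 = 25.4 W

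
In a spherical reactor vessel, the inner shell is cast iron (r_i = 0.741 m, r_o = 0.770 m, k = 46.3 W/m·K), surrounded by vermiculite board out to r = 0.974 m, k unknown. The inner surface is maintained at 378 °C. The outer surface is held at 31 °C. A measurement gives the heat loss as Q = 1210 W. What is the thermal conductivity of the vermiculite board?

ΣR = ΔT/Q = |378 − 31|/1210 = 0.2868 K/W
Known resistances:
  R_cast iron = (1/0.741 − 1/0.770)/(4πk) = 0.05083/(4π·46.3) = 8.736×10^-5 K/W
R_vermiculite board = ΣR − ΣR_known = 0.2868 − 8.736×10^-5 = 0.2867 K/W
(1/r₁−1/r₂)/(4πk) = 0.2867 ⇒ k = 0.2720/(4π·0.2867) = 0.0755 W/m·K

k = 0.0755 W/m·K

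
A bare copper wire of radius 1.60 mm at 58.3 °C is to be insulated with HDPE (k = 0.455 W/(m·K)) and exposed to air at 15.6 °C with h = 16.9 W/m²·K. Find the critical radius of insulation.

For a cylinder, r_cr = k_ins/h = 0.455/16.9 = 0.0269 m = 2.69 cm

r_cr = 2.69 cm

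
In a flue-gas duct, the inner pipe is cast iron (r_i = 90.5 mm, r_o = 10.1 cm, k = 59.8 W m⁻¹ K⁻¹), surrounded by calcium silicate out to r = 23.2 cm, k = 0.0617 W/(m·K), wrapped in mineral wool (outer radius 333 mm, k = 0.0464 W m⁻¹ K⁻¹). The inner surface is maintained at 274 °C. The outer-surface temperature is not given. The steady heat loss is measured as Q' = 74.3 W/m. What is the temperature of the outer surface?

T_out = 22.5 °C

Series resistances:
  R'_cast iron = ln(0.101/0.0905)/(2πk) = 0.1098/(2π·59.8) = 2.921×10^-4 m·K/W
  R'_calcium silicate = ln(0.232/0.101)/(2πk) = 0.8316/(2π·0.0617) = 2.145 m·K/W
  R'_mineral wool = ln(0.333/0.232)/(2πk) = 0.3614/(2π·0.0464) = 1.240 m·K/W
ΣR = 3.385 m·K/W
ΔT = Q'·ΣR = 74.3 × 3.385 = 251.5 K
Heat flows outward, so T_out = T_in − ΔT = 274 − 251.5 = 22.5 °C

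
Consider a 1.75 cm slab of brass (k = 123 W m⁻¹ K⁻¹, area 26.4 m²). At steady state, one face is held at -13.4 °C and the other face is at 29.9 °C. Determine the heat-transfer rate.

Q = kA·ΔT/L = 123 × 26.4 × |-13.4 °C − 29.9 °C| / 0.0175 = 8.03×10^6 W

Q = 8.03×10^6 W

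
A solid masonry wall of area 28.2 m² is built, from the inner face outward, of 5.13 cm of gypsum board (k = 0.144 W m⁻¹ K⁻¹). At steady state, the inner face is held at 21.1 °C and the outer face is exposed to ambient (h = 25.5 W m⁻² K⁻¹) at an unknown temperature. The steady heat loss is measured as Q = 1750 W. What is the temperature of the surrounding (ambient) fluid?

T_out = -3.44 °C

Sum the resistances:
  R_gypsum board = L/(kA) = 0.0513/(0.144·28.2) = 0.01263 K/W
  R_conv,out = 1/(hA) = 1/(25.5·28.2) = 0.001391 K/W
ΣR = 0.01402 K/W
ΔT = Q·ΣR = 1750 × 0.01402 = 24.54 K
Heat flows outward, so T_out = T_in − ΔT = 21.1 − 24.54 = -3.44 °C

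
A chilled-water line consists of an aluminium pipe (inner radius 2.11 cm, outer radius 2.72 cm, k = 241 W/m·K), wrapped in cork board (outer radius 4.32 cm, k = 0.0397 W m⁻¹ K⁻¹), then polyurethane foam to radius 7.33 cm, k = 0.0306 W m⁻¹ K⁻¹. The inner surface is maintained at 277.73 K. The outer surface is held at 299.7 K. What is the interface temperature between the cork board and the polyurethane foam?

Treat each layer as a resistance in series:
  R'_aluminium = ln(0.0272/0.0211)/(2πk) = 0.2539/(2π·241) = 1.677×10^-4 m·K/W
  R'_cork board = ln(0.0432/0.0272)/(2πk) = 0.4626/(2π·0.0397) = 1.855 m·K/W
  R'_polyurethane foam = ln(0.0733/0.0432)/(2πk) = 0.5287/(2π·0.0306) = 2.750 m·K/W
ΣR = 1.677×10^-4 + 1.855 + 2.750 = 4.605 m·K/W
Q' = ΔT/ΣR = (277.73 K − 299.7 K)/4.605 = -4.771 W/m
From the inner boundary to the cork board/polyurethane foam interface, ΣR_partial = 1.855 m·K/W.
T_interface = T_in − Q'·ΣR_partial = 277.73 K − (-4.771)(1.855) = 286.6 K

T = 286.6 K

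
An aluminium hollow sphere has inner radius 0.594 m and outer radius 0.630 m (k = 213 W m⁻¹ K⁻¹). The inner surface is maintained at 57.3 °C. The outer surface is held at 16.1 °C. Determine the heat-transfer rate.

Q = 1.15×10^6 W

Q = 4πk·ΔT/(1/r₁ − 1/r₂) = 4π × 213 × 41.2 / (1/0.594 − 1/0.630) = 1.15×10^6 W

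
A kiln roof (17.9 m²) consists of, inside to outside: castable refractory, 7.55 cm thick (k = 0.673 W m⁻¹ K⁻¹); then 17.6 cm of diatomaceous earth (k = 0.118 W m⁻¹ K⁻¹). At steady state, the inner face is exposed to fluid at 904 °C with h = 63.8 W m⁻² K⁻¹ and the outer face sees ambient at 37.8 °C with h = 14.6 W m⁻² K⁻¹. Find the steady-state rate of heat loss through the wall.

Series thermal resistances, inner to outer:
  R_conv,in = 1/(hA) = 1/(63.8·17.9) = 8.756×10^-4 K/W
  R_castable refractory = L/(kA) = 0.0755/(0.673·17.9) = 0.006267 K/W
  R_diatomaceous earth = L/(kA) = 0.176/(0.118·17.9) = 0.08333 K/W
  R_conv,out = 1/(hA) = 1/(14.6·17.9) = 0.003826 K/W
ΣR = 8.756×10^-4 + 0.006267 + 0.08333 + 0.003826 = 0.09430 K/W
Q = ΔT/ΣR = (904 °C − 37.8 °C)/0.09430 = 9190 W

Q = 9.19 kW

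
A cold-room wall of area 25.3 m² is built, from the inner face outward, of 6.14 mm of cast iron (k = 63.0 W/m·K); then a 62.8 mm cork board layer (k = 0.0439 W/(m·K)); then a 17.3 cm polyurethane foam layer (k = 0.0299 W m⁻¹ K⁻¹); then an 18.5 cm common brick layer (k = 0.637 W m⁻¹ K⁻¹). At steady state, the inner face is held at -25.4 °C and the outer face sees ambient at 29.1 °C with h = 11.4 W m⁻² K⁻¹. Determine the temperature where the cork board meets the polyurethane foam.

T = -15.1 °C

Series thermal resistances, inner to outer:
  R_cast iron = L/(kA) = 0.00614/(63.0·25.3) = 3.852×10^-6 K/W
  R_cork board = L/(kA) = 0.0628/(0.0439·25.3) = 0.05654 K/W
  R_polyurethane foam = L/(kA) = 0.173/(0.0299·25.3) = 0.2287 K/W
  R_common brick = L/(kA) = 0.185/(0.637·25.3) = 0.01148 K/W
  R_conv,out = 1/(hA) = 1/(11.4·25.3) = 0.003467 K/W
ΣR = 3.852×10^-6 + 0.05654 + 0.2287 + 0.01148 + 0.003467 = 0.3002 K/W
Q = ΔT/ΣR = (-25.4 °C − 29.1 °C)/0.3002 = -181.5 W
From the inner boundary to the cork board/polyurethane foam interface, ΣR_partial = 0.05654 K/W.
T_interface = T_in − Q·ΣR_partial = -25.4 °C − (-181.5)(0.05654) = -15.1 °C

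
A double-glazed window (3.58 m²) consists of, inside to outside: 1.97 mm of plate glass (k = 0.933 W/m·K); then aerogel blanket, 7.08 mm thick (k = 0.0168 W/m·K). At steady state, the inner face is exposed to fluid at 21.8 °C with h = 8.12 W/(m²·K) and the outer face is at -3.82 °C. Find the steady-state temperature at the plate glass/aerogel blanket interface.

Resistance network (inner→outer):
  R_conv,in = 1/(hA) = 1/(8.12·3.58) = 0.03440 K/W
  R_plate glass = L/(kA) = 0.00197/(0.933·3.58) = 5.898×10^-4 K/W
  R_aerogel blanket = L/(kA) = 0.00708/(0.0168·3.58) = 0.1177 K/W
ΣR = 0.03440 + 5.898×10^-4 + 0.1177 = 0.1527 K/W
Q = ΔT/ΣR = (21.8 °C − -3.82 °C)/0.1527 = 167.8 W
From the inner boundary to the plate glass/aerogel blanket interface, ΣR_partial = 0.03499 K/W.
T_interface = T_in − Q·ΣR_partial = 21.8 °C − (167.8)(0.03499) = 15.9 °C

T = 15.9 °C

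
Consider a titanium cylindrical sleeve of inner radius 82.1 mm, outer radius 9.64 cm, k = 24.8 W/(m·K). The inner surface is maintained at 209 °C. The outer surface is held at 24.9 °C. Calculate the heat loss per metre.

Q' = 2πk·ΔT/ln(r₂/r₁) = 2π × 24.8 × 184.1 / ln(0.0964/0.0821) = 1.79×10^5 W/m

Q' = 179 kW/m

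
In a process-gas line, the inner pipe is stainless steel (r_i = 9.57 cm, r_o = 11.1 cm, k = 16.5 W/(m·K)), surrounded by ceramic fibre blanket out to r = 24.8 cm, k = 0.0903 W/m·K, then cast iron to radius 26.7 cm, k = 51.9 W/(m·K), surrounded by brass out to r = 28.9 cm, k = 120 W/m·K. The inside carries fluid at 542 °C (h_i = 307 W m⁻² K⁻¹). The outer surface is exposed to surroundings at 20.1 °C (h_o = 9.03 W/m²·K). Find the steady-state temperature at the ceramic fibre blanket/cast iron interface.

Resistance network (inner→outer):
  R'_conv,in = 1/(2πr h) = 1/(2π·0.0957·307) = 0.005417 m·K/W
  R'_stainless steel = ln(0.111/0.0957)/(2πk) = 0.1483/(2π·16.5) = 0.001431 m·K/W
  R'_ceramic fibre blanket = ln(0.248/0.111)/(2πk) = 0.8039/(2π·0.0903) = 1.417 m·K/W
  R'_cast iron = ln(0.267/0.248)/(2πk) = 0.07382/(2π·51.9) = 2.264×10^-4 m·K/W
  R'_brass = ln(0.289/0.267)/(2πk) = 0.07918/(2π·120) = 1.050×10^-4 m·K/W
  R'_conv,out = 1/(2πr h) = 1/(2π·0.289·9.03) = 0.06099 m·K/W
ΣR = 0.005417 + 0.001431 + 1.417 + 2.264×10^-4 + 1.050×10^-4 + 0.06099 = 1.485 m·K/W
Q' = ΔT/ΣR = (542 °C − 20.1 °C)/1.485 = 351.4 W/m
From the inner boundary to the ceramic fibre blanket/cast iron interface, ΣR_partial = 1.424 m·K/W.
T_interface = T_in − Q'·ΣR_partial = 542 °C − (351.4)(1.424) = 41.6 °C

T = 41.6 °C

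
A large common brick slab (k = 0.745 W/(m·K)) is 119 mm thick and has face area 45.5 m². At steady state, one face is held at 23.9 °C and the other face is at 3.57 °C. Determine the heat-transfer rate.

Q = 5790 W

Q = kA·ΔT/L = 0.745 × 45.5 × |23.9 °C − 3.57 °C| / 0.119 = 5790 W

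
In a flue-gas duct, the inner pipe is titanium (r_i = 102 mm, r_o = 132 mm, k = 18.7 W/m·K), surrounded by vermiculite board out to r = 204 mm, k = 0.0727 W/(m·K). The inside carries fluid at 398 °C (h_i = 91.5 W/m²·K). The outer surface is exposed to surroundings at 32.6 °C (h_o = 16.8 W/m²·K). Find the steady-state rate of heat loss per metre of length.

Series thermal resistances, inner to outer:
  R'_conv,in = 1/(2πr h) = 1/(2π·0.102·91.5) = 0.01705 m·K/W
  R'_titanium = ln(0.132/0.102)/(2πk) = 0.2578/(2π·18.7) = 0.002194 m·K/W
  R'_vermiculite board = ln(0.204/0.132)/(2πk) = 0.4353/(2π·0.0727) = 0.9530 m·K/W
  R'_conv,out = 1/(2πr h) = 1/(2π·0.204·16.8) = 0.04644 m·K/W
ΣR = 0.01705 + 0.002194 + 0.9530 + 0.04644 = 1.019 m·K/W
Q' = ΔT/ΣR = (398 °C − 32.6 °C)/1.019 = 359 W/m

Q' = 359 W/m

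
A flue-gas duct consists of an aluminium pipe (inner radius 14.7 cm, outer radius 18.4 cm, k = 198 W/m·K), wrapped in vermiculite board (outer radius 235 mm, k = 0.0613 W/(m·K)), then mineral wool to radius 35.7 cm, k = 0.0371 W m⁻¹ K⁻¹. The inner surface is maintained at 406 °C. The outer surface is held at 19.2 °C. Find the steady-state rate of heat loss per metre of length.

Series thermal resistances, inner to outer:
  R'_aluminium = ln(0.184/0.147)/(2πk) = 0.2245/(2π·198) = 1.805×10^-4 m·K/W
  R'_vermiculite board = ln(0.235/0.184)/(2πk) = 0.2446/(2π·0.0613) = 0.6352 m·K/W
  R'_mineral wool = ln(0.357/0.235)/(2πk) = 0.4182/(2π·0.0371) = 1.794 m·K/W
ΣR = 1.805×10^-4 + 0.6352 + 1.794 = 2.429 m·K/W
Q' = ΔT/ΣR = (406 °C − 19.2 °C)/2.429 = 159 W/m

Q' = 159 W/m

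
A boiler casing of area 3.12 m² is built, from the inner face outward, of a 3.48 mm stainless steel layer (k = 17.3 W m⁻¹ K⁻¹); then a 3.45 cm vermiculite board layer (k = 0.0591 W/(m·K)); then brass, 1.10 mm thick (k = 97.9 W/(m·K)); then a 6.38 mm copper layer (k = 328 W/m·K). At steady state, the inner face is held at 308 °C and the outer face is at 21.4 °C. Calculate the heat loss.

Q = 1530 W

Resistance network (inner→outer):
  R_stainless steel = L/(kA) = 0.00348/(17.3·3.12) = 6.447×10^-5 K/W
  R_vermiculite board = L/(kA) = 0.0345/(0.0591·3.12) = 0.1871 K/W
  R_brass = L/(kA) = 0.00110/(97.9·3.12) = 3.601×10^-6 K/W
  R_copper = L/(kA) = 0.00638/(328·3.12) = 6.234×10^-6 K/W
ΣR = 6.447×10^-5 + 0.1871 + 3.601×10^-6 + 6.234×10^-6 = 0.1872 K/W
Q = ΔT/ΣR = (308 °C − 21.4 °C)/0.1872 = 1530 W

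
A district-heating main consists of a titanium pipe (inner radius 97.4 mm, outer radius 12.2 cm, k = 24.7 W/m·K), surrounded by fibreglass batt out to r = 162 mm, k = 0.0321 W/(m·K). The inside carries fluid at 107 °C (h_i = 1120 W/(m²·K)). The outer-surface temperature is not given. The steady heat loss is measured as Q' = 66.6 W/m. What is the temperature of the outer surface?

T_out = 13.2 °C

Sum the resistances:
  R'_conv,in = 1/(2πr h) = 1/(2π·0.0974·1120) = 0.001459 m·K/W
  R'_titanium = ln(0.122/0.0974)/(2πk) = 0.2252/(2π·24.7) = 0.001451 m·K/W
  R'_fibreglass batt = ln(0.162/0.122)/(2πk) = 0.2836/(2π·0.0321) = 1.406 m·K/W
ΣR = 1.409 m·K/W
ΔT = Q'·ΣR = 66.6 × 1.409 = 93.84 K
Heat flows outward, so T_out = T_in − ΔT = 107 − 93.84 = 13.2 °C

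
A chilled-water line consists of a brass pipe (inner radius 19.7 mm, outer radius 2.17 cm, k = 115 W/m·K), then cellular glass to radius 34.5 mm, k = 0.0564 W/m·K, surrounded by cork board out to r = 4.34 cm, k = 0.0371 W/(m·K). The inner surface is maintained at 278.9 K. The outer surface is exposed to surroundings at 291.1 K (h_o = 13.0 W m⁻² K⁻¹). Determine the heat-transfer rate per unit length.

Treat each layer as a resistance in series:
  R'_brass = ln(0.0217/0.0197)/(2πk) = 0.09669/(2π·115) = 1.338×10^-4 m·K/W
  R'_cellular glass = ln(0.0345/0.0217)/(2πk) = 0.4636/(2π·0.0564) = 1.308 m·K/W
  R'_cork board = ln(0.0434/0.0345)/(2πk) = 0.2295/(2π·0.0371) = 0.9845 m·K/W
  R'_conv,out = 1/(2πr h) = 1/(2π·0.0434·13.0) = 0.2821 m·K/W
ΣR = 1.338×10^-4 + 1.308 + 0.9845 + 0.2821 = 2.575 m·K/W
Q' = ΔT/ΣR = (278.9 K − 291.1 K)/2.575 = -4.74 W/m
(Negative Q' ⇒ heat flows inward; heat gain = 4.74 W/m.)

Q' = 4.74 W/m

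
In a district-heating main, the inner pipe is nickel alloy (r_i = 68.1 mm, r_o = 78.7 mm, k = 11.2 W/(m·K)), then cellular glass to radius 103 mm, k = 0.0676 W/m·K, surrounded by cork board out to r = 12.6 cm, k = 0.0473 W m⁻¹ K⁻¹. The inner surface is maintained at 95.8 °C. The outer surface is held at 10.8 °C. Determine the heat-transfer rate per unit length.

Resistance network (inner→outer):
  R'_nickel alloy = ln(0.0787/0.0681)/(2πk) = 0.1447/(2π·11.2) = 0.002056 m·K/W
  R'_cellular glass = ln(0.103/0.0787)/(2πk) = 0.2691/(2π·0.0676) = 0.6335 m·K/W
  R'_cork board = ln(0.126/0.103)/(2πk) = 0.2016/(2π·0.0473) = 0.6782 m·K/W
ΣR = 0.002056 + 0.6335 + 0.6782 = 1.314 m·K/W
Q' = ΔT/ΣR = (95.8 °C − 10.8 °C)/1.314 = 64.7 W/m

Q' = 64.7 W/m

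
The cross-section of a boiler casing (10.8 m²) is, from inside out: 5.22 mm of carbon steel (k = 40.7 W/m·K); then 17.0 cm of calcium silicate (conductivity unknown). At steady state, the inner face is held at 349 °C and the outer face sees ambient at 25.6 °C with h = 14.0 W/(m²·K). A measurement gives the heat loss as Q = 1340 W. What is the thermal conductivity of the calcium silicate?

k = 0.0671 W/m·K

ΣR = ΔT/Q = |349 − 25.6|/1340 = 0.2413 K/W
Known resistances:
  R_carbon steel = L/(kA) = 0.00522/(40.7·10.8) = 1.188×10^-5 K/W
  R_conv,out = 1/(hA) = 1/(14.0·10.8) = 0.006614 K/W
R_calcium silicate = ΣR − ΣR_known = 0.2413 − 0.006626 = 0.2347 K/W
L/(kA) = 0.2347 ⇒ k = 0.170/(0.2347·10.8) = 0.0671 W/m·K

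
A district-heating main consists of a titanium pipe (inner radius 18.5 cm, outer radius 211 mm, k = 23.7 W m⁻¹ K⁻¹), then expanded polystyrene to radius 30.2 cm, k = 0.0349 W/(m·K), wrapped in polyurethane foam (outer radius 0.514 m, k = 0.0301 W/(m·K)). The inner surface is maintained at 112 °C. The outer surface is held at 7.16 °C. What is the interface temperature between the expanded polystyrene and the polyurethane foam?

Series thermal resistances, inner to outer:
  R'_titanium = ln(0.211/0.185)/(2πk) = 0.1315/(2π·23.7) = 8.831×10^-4 m·K/W
  R'_expanded polystyrene = ln(0.302/0.211)/(2πk) = 0.3586/(2π·0.0349) = 1.635 m·K/W
  R'_polyurethane foam = ln(0.514/0.302)/(2πk) = 0.5318/(2π·0.0301) = 2.812 m·K/W
ΣR = 8.831×10^-4 + 1.635 + 2.812 = 4.448 m·K/W
Q' = ΔT/ΣR = (112 °C − 7.16 °C)/4.448 = 23.57 W/m
From the inner boundary to the expanded polystyrene/polyurethane foam interface, ΣR_partial = 1.636 m·K/W.
T_interface = T_in − Q'·ΣR_partial = 112 °C − (23.57)(1.636) = 73.4 °C

T = 73.4 °C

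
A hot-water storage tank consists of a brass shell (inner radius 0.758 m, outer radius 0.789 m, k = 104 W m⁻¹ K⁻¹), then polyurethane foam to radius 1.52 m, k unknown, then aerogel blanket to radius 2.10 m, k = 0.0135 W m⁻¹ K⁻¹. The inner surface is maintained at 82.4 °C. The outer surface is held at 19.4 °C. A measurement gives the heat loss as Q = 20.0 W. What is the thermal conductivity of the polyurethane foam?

ΣR = ΔT/Q = |82.4 − 19.4|/20.0 = 3.150 K/W
Known resistances:
  R_brass = (1/0.758 − 1/0.789)/(4πk) = 0.05183/(4π·104) = 3.966×10^-5 K/W
  R_aerogel blanket = (1/1.52 − 1/2.10)/(4πk) = 0.1817/(4π·0.0135) = 1.071 K/W
R_polyurethane foam = ΣR − ΣR_known = 3.150 − 1.071 = 2.079 K/W
(1/r₁−1/r₂)/(4πk) = 2.079 ⇒ k = 0.6095/(4π·2.079) = 0.0233 W/m·K

k = 0.0233 W/m·K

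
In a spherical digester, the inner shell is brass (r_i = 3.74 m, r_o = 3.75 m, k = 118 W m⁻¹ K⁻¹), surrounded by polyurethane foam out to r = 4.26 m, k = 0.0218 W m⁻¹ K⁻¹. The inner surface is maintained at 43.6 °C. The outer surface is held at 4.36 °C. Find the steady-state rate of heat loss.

Treat each layer as a resistance in series:
  R_brass = (1/3.74 − 1/3.75)/(4πk) = 7.130×10^-4/(4π·118) = 4.808×10^-7 K/W
  R_polyurethane foam = (1/3.75 − 1/4.26)/(4πk) = 0.03192/(4π·0.0218) = 0.1165 K/W
ΣR = 4.808×10^-7 + 0.1165 = 0.1165 K/W
Q = ΔT/ΣR = (43.6 °C − 4.36 °C)/0.1165 = 337 W

Q = 337 W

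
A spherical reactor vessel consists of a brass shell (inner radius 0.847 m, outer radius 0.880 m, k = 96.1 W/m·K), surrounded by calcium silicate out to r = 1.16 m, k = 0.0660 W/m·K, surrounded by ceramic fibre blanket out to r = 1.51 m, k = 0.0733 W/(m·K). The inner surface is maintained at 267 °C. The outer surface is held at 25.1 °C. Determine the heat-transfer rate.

Q = 442 W

Resistance network (inner→outer):
  R_brass = (1/0.847 − 1/0.880)/(4πk) = 0.04427/(4π·96.1) = 3.666×10^-5 K/W
  R_calcium silicate = (1/0.880 − 1/1.16)/(4πk) = 0.2743/(4π·0.0660) = 0.3307 K/W
  R_ceramic fibre blanket = (1/1.16 − 1/1.51)/(4πk) = 0.1998/(4π·0.0733) = 0.2169 K/W
ΣR = 3.666×10^-5 + 0.3307 + 0.2169 = 0.5476 K/W
Q = ΔT/ΣR = (267 °C − 25.1 °C)/0.5476 = 442 W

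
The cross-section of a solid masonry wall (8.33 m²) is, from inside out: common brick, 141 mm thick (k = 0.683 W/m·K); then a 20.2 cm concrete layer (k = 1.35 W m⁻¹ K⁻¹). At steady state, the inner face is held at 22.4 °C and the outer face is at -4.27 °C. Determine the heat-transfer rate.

Q = 624 W

Treat each layer as a resistance in series:
  R_common brick = L/(kA) = 0.141/(0.683·8.33) = 0.02478 K/W
  R_concrete = L/(kA) = 0.202/(1.35·8.33) = 0.01796 K/W
ΣR = 0.02478 + 0.01796 = 0.04274 K/W
Q = ΔT/ΣR = (22.4 °C − -4.27 °C)/0.04274 = 624 W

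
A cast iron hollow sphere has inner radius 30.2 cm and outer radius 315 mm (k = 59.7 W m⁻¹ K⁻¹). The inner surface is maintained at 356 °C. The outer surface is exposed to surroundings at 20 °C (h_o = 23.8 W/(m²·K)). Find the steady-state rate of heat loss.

Q = 9920 W

Treat each layer as a resistance in series:
  R_cast iron = (1/0.302 − 1/0.315)/(4πk) = 0.1367/(4π·59.7) = 1.822×10^-4 K/W
  R_conv,out = 1/(4πr²h) = 1/(4π·0.315²·23.8) = 0.03370 K/W
ΣR = 1.822×10^-4 + 0.03370 = 0.03388 K/W
Q = ΔT/ΣR = (356 °C − 20 °C)/0.03388 = 9920 W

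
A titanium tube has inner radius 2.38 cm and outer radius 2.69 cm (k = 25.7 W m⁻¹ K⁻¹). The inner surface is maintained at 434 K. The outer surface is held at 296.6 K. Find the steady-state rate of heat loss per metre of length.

Q' = 2πk·ΔT/ln(r₂/r₁) = 2π × 25.7 × 137.4 / ln(0.0269/0.0238) = 1.81×10^5 W/m

Q' = 1.81×10^5 W/m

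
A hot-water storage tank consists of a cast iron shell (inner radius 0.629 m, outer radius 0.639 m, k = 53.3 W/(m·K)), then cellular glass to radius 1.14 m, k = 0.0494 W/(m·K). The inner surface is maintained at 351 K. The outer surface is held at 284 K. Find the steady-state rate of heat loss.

Q = 60.5 W

Resistance network (inner→outer):
  R_cast iron = (1/0.629 − 1/0.639)/(4πk) = 0.02488/(4π·53.3) = 3.715×10^-5 K/W
  R_cellular glass = (1/0.639 − 1/1.14)/(4πk) = 0.6878/(4π·0.0494) = 1.108 K/W
ΣR = 3.715×10^-5 + 1.108 = 1.108 K/W
Q = ΔT/ΣR = (351 K − 284 K)/1.108 = 60.5 W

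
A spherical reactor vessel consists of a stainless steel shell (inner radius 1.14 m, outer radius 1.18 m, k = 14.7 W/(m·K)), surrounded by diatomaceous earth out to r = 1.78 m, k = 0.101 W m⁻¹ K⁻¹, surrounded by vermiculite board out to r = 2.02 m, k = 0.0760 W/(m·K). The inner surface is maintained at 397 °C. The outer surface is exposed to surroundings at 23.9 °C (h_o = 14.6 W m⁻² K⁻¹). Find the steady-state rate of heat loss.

Resistance network (inner→outer):
  R_stainless steel = (1/1.14 − 1/1.18)/(4πk) = 0.02974/(4π·14.7) = 1.610×10^-4 K/W
  R_diatomaceous earth = (1/1.18 − 1/1.78)/(4πk) = 0.2857/(4π·0.101) = 0.2251 K/W
  R_vermiculite board = (1/1.78 − 1/2.02)/(4πk) = 0.06675/(4π·0.0760) = 0.06989 K/W
  R_conv,out = 1/(4πr²h) = 1/(4π·2.02²·14.6) = 0.001336 K/W
ΣR = 1.610×10^-4 + 0.2251 + 0.06989 + 0.001336 = 0.2965 K/W
Q = ΔT/ΣR = (397 °C − 23.9 °C)/0.2965 = 1260 W

Q = 1260 W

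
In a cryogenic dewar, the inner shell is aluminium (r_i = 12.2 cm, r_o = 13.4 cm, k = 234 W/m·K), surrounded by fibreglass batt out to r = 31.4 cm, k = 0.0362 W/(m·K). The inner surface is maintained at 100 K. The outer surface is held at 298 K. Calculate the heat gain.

Q = 21.1 W

Series thermal resistances, inner to outer:
  R_aluminium = (1/0.122 − 1/0.134)/(4πk) = 0.7340/(4π·234) = 2.496×10^-4 K/W
  R_fibreglass batt = (1/0.134 − 1/0.314)/(4πk) = 4.278/(4π·0.0362) = 9.404 K/W
ΣR = 2.496×10^-4 + 9.404 = 9.404 K/W
Q = ΔT/ΣR = (100 K − 298 K)/9.404 = -21.1 W
(Negative Q ⇒ heat flows inward; heat gain = 21.1 W.)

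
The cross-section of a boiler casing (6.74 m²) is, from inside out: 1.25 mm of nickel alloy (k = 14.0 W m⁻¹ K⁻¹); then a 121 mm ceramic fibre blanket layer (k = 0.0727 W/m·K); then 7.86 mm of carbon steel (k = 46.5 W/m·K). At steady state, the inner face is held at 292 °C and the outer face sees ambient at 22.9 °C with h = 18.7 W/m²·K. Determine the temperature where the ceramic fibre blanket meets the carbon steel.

Series thermal resistances, inner to outer:
  R_nickel alloy = L/(kA) = 0.00125/(14.0·6.74) = 1.325×10^-5 K/W
  R_ceramic fibre blanket = L/(kA) = 0.121/(0.0727·6.74) = 0.2469 K/W
  R_carbon steel = L/(kA) = 0.00786/(46.5·6.74) = 2.508×10^-5 K/W
  R_conv,out = 1/(hA) = 1/(18.7·6.74) = 0.007934 K/W
ΣR = 1.325×10^-5 + 0.2469 + 2.508×10^-5 + 0.007934 = 0.2549 K/W
Q = ΔT/ΣR = (292 °C − 22.9 °C)/0.2549 = 1056 W
From the inner boundary to the ceramic fibre blanket/carbon steel interface, ΣR_partial = 0.2469 K/W.
T_interface = T_in − Q·ΣR_partial = 292 °C − (1056)(0.2469) = 31.3 °C

T = 31.3 °C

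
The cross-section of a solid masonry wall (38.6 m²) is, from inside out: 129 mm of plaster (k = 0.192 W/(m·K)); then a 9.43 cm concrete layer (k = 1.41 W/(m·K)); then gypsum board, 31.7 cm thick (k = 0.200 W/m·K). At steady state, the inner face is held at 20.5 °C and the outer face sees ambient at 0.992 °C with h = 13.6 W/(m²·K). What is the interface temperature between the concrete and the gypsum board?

Treat each layer as a resistance in series:
  R_plaster = L/(kA) = 0.129/(0.192·38.6) = 0.01741 K/W
  R_concrete = L/(kA) = 0.0943/(1.41·38.6) = 0.001733 K/W
  R_gypsum board = L/(kA) = 0.317/(0.200·38.6) = 0.04106 K/W
  R_conv,out = 1/(hA) = 1/(13.6·38.6) = 0.001905 K/W
ΣR = 0.01741 + 0.001733 + 0.04106 + 0.001905 = 0.06211 K/W
Q = ΔT/ΣR = (20.5 °C − 0.992 °C)/0.06211 = 314.1 W
From the inner boundary to the concrete/gypsum board interface, ΣR_partial = 0.01914 K/W.
T_interface = T_in − Q·ΣR_partial = 20.5 °C − (314.1)(0.01914) = 14.5 °C

T = 14.5 °C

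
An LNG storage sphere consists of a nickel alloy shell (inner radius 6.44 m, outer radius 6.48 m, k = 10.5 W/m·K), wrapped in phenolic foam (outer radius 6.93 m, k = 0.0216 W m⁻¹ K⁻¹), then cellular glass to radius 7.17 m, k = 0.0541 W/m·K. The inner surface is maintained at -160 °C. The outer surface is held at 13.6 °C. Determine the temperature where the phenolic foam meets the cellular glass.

Series thermal resistances, inner to outer:
  R_nickel alloy = (1/6.44 − 1/6.48)/(4πk) = 9.585×10^-4/(4π·10.5) = 7.264×10^-6 K/W
  R_phenolic foam = (1/6.48 − 1/6.93)/(4πk) = 0.01002/(4π·0.0216) = 0.03692 K/W
  R_cellular glass = (1/6.93 − 1/7.17)/(4πk) = 0.004830/(4π·0.0541) = 0.007105 K/W
ΣR = 7.264×10^-6 + 0.03692 + 0.007105 = 0.04403 K/W
Q = ΔT/ΣR = (-160 °C − 13.6 °C)/0.04403 = -3943 W
From the inner boundary to the phenolic foam/cellular glass interface, ΣR_partial = 0.03693 K/W.
T_interface = T_in − Q·ΣR_partial = -160 °C − (-3943)(0.03693) = -14.4 °C

T = -14.4 °C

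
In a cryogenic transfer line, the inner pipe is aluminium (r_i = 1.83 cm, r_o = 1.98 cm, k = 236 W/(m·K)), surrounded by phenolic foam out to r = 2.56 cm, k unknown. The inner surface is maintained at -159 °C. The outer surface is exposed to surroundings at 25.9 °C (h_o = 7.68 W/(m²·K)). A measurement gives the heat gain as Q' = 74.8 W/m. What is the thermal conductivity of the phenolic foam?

k = 0.0246 W/m·K

ΣR = ΔT/Q' = |-159 − 25.9|/74.8 = 2.472 m·K/W
Known resistances:
  R'_aluminium = ln(0.0198/0.0183)/(2πk) = 0.07878/(2π·236) = 5.313×10^-5 m·K/W
  R'_conv,out = 1/(2πr h) = 1/(2π·0.0256·7.68) = 0.8095 m·K/W
R_phenolic foam = ΣR − ΣR_known = 2.472 − 0.8096 = 1.662 m·K/W
ln(r₂/r₁)/(2πk) = 1.662 ⇒ k = 0.2569/(2π·1.662) = 0.0246 W/m·K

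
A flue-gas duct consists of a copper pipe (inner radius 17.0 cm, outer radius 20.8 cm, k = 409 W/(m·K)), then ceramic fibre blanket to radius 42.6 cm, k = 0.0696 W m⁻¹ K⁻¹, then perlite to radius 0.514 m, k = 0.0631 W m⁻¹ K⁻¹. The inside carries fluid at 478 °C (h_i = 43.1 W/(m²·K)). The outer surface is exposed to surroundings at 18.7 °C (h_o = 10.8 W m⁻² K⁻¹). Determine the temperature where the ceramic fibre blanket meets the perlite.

Series thermal resistances, inner to outer:
  R'_conv,in = 1/(2πr h) = 1/(2π·0.170·43.1) = 0.02172 m·K/W
  R'_copper = ln(0.208/0.170)/(2πk) = 0.2017/(2π·409) = 7.850×10^-5 m·K/W
  R'_ceramic fibre blanket = ln(0.426/0.208)/(2πk) = 0.7169/(2π·0.0696) = 1.639 m·K/W
  R'_perlite = ln(0.514/0.426)/(2πk) = 0.1878/(2π·0.0631) = 0.4736 m·K/W
  R'_conv,out = 1/(2πr h) = 1/(2π·0.514·10.8) = 0.02867 m·K/W
ΣR = 0.02172 + 7.850×10^-5 + 1.639 + 0.4736 + 0.02867 = 2.163 m·K/W
Q' = ΔT/ΣR = (478 °C − 18.7 °C)/2.163 = 212.3 W/m
From the inner boundary to the ceramic fibre blanket/perlite interface, ΣR_partial = 1.661 m·K/W.
T_interface = T_in − Q'·ΣR_partial = 478 °C − (212.3)(1.661) = 125 °C

T = 125 °C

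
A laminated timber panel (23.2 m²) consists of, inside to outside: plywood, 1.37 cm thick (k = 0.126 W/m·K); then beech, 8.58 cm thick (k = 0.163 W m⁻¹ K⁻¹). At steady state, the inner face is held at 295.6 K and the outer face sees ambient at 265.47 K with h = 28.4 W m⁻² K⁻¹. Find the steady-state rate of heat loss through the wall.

Resistance network (inner→outer):
  R_plywood = L/(kA) = 0.0137/(0.126·23.2) = 0.004687 K/W
  R_beech = L/(kA) = 0.0858/(0.163·23.2) = 0.02269 K/W
  R_conv,out = 1/(hA) = 1/(28.4·23.2) = 0.001518 K/W
ΣR = 0.004687 + 0.02269 + 0.001518 = 0.02889 K/W
Q = ΔT/ΣR = (295.6 K − 265.47 K)/0.02889 = 1040 W

Q = 1040 W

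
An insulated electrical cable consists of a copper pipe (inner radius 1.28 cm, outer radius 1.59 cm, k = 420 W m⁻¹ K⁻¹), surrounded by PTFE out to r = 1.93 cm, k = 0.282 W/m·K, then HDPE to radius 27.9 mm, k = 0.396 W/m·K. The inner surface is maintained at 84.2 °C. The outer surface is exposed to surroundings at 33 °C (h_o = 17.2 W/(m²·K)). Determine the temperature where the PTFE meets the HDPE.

T = 74.7 °C

Series thermal resistances, inner to outer:
  R'_copper = ln(0.0159/0.0128)/(2πk) = 0.2169/(2π·420) = 8.218×10^-5 m·K/W
  R'_PTFE = ln(0.0193/0.0159)/(2πk) = 0.1938/(2π·0.282) = 0.1094 m·K/W
  R'_HDPE = ln(0.0279/0.0193)/(2πk) = 0.3685/(2π·0.396) = 0.1481 m·K/W
  R'_conv,out = 1/(2πr h) = 1/(2π·0.0279·17.2) = 0.3317 m·K/W
ΣR = 8.218×10^-5 + 0.1094 + 0.1481 + 0.3317 = 0.5893 m·K/W
Q' = ΔT/ΣR = (84.2 °C − 33 °C)/0.5893 = 86.88 W/m
From the inner boundary to the PTFE/HDPE interface, ΣR_partial = 0.1095 m·K/W.
T_interface = T_in − Q'·ΣR_partial = 84.2 °C − (86.88)(0.1095) = 74.7 °C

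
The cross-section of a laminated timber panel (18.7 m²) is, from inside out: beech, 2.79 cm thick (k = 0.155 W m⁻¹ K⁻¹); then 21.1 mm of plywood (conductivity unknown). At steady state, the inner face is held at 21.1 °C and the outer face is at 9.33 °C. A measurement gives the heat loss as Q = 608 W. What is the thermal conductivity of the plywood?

ΣR = ΔT/Q = |21.1 − 9.33|/608 = 0.01936 K/W
Known resistances:
  R_beech = L/(kA) = 0.0279/(0.155·18.7) = 0.009626 K/W
R_plywood = ΣR − ΣR_known = 0.01936 − 0.009626 = 0.009734 K/W
L/(kA) = 0.009734 ⇒ k = 0.0211/(0.009734·18.7) = 0.116 W/m·K

k = 0.116 W/m·K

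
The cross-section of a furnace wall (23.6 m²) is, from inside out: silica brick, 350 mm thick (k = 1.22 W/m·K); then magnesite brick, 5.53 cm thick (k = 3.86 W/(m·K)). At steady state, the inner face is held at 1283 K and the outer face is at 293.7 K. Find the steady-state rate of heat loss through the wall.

Q = 77500 W

Resistance network (inner→outer):
  R_silica brick = L/(kA) = 0.350/(1.22·23.6) = 0.01216 K/W
  R_magnesite brick = L/(kA) = 0.0553/(3.86·23.6) = 6.071×10^-4 K/W
ΣR = 0.01216 + 6.071×10^-4 = 0.01277 K/W
Q = ΔT/ΣR = (1283 K − 293.7 K)/0.01277 = 77500 W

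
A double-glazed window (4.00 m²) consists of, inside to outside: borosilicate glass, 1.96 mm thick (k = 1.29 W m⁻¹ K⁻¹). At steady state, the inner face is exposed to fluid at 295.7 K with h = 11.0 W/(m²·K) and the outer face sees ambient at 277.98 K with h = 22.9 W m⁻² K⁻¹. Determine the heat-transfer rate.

Q = 521 W

Resistance network (inner→outer):
  R_conv,in = 1/(hA) = 1/(11.0·4.00) = 0.02273 K/W
  R_borosilicate glass = L/(kA) = 0.00196/(1.29·4.00) = 3.798×10^-4 K/W
  R_conv,out = 1/(hA) = 1/(22.9·4.00) = 0.01092 K/W
ΣR = 0.02273 + 3.798×10^-4 + 0.01092 = 0.03403 K/W
Q = ΔT/ΣR = (295.7 K − 277.98 K)/0.03403 = 521 W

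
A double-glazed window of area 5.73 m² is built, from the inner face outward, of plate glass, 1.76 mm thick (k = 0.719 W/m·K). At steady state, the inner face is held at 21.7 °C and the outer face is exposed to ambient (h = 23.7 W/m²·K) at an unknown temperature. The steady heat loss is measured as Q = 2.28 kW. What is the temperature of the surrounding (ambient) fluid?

T_out = 3.94 °C

Sum the resistances:
  R_plate glass = L/(kA) = 0.00176/(0.719·5.73) = 4.272×10^-4 K/W
  R_conv,out = 1/(hA) = 1/(23.7·5.73) = 0.007364 K/W
ΣR = 0.007791 K/W
ΔT = Q·ΣR = 2280 × 0.007791 = 17.76 K
Heat flows outward, so T_out = T_in − ΔT = 21.7 − 17.76 = 3.94 °C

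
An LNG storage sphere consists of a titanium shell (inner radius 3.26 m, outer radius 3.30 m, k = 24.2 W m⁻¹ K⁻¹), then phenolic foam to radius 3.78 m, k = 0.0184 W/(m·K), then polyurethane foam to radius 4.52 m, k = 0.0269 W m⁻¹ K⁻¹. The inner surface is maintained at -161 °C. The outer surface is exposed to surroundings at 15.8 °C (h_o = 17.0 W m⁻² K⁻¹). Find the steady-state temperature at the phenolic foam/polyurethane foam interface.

Resistance network (inner→outer):
  R_titanium = (1/3.26 − 1/3.30)/(4πk) = 0.003718/(4π·24.2) = 1.223×10^-5 K/W
  R_phenolic foam = (1/3.30 − 1/3.78)/(4πk) = 0.03848/(4π·0.0184) = 0.1664 K/W
  R_polyurethane foam = (1/3.78 − 1/4.52)/(4πk) = 0.04331/(4π·0.0269) = 0.1281 K/W
  R_conv,out = 1/(4πr²h) = 1/(4π·4.52²·17.0) = 2.291×10^-4 K/W
ΣR = 1.223×10^-5 + 0.1664 + 0.1281 + 2.291×10^-4 = 0.2947 K/W
Q = ΔT/ΣR = (-161 °C − 15.8 °C)/0.2947 = -599.9 W
From the inner boundary to the phenolic foam/polyurethane foam interface, ΣR_partial = 0.1664 K/W.
T_interface = T_in − Q·ΣR_partial = -161 °C − (-599.9)(0.1664) = -61.2 °C

T = -61.2 °C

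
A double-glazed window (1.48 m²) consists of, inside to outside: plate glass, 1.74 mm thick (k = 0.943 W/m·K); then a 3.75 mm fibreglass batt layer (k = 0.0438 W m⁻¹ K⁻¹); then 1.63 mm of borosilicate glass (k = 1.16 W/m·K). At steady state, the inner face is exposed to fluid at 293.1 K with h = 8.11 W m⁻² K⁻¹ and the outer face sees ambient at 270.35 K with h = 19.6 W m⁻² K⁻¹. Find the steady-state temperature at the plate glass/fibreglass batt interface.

Resistance network (inner→outer):
  R_conv,in = 1/(hA) = 1/(8.11·1.48) = 0.08331 K/W
  R_plate glass = L/(kA) = 0.00174/(0.943·1.48) = 0.001247 K/W
  R_fibreglass batt = L/(kA) = 0.00375/(0.0438·1.48) = 0.05785 K/W
  R_borosilicate glass = L/(kA) = 0.00163/(1.16·1.48) = 9.494×10^-4 K/W
  R_conv,out = 1/(hA) = 1/(19.6·1.48) = 0.03447 K/W
ΣR = 0.08331 + 0.001247 + 0.05785 + 9.494×10^-4 + 0.03447 = 0.1778 K/W
Q = ΔT/ΣR = (293.1 K − 270.35 K)/0.1778 = 128.0 W
From the inner boundary to the plate glass/fibreglass batt interface, ΣR_partial = 0.08456 K/W.
T_interface = T_in − Q·ΣR_partial = 293.1 K − (128.0)(0.08456) = 282.28 K

T = 282.28 K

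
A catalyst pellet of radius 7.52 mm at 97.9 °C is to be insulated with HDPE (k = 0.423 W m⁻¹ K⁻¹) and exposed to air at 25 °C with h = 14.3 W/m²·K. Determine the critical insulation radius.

r_cr = 5.92 cm

For a sphere, r_cr = 2k_ins/h = 2·0.423/14.3 = 0.0592 m = 5.92 cm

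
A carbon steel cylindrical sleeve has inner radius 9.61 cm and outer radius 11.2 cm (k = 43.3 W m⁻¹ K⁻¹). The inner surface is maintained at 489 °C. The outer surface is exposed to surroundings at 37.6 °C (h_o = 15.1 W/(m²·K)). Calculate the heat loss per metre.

Series thermal resistances, inner to outer:
  R'_carbon steel = ln(0.112/0.0961)/(2πk) = 0.1531/(2π·43.3) = 5.628×10^-4 m·K/W
  R'_conv,out = 1/(2πr h) = 1/(2π·0.112·15.1) = 0.09411 m·K/W
ΣR = 5.628×10^-4 + 0.09411 = 0.09467 m·K/W
Q' = ΔT/ΣR = (489 °C − 37.6 °C)/0.09467 = 4770 W/m

Q' = 4.77 kW/m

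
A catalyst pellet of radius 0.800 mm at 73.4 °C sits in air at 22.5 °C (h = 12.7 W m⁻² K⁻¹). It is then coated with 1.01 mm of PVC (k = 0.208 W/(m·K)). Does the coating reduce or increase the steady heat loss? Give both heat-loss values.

Critical radius for a sphere: r_cr = 2k/h = 0.0328 m = 3.28 cm.
Outer radius after coating: r₂ = 8.00×10^-4 + 0.00101 = 0.001810 m.
Since r₁ < r_cr and r₂ ≤ r_cr, the coating moves toward the maximum at r_cr — heat loss rises.
Bare: R = 1/(4πr₁²h) = 9791 K/W; Q = 50.9/9791 = 0.00520 W.
Coated: R = R_cond + R_conv = 2179 K/W; Q = 50.9/2179 = 0.0234 W.

increases: 0.00520 → 0.0234 W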